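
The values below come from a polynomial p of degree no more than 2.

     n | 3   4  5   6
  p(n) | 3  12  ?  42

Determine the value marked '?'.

25

The 3 known points determine the degree-2 polynomial uniquely.
Write p(n) = an^2 + bn + c. Substituting each data point gives a linear system:
  9a + 3b + c = 3
  16a + 4b + c = 12
  36a + 6b + c = 42
Solving the system yields a = 2, b = -5, c = 0.
So p(n) = 2n^2 - 5n.
Then p(5) = 25.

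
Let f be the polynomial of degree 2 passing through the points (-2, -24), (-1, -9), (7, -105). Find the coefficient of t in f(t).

Write f(t) = at^2 + bt + c. Substituting each data point gives a linear system:
  4a - 2b + c = -24
  a - b + c = -9
  49a + 7b + c = -105
Solving the system yields a = -3, b = 6, c = 0.
So f(t) = -3t² + 6t.
The coefficient of t is 6.

6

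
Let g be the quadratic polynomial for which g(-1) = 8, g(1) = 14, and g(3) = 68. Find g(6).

239

Write g(u) = au^2 + bu + c. Substituting each data point gives a linear system:
  a - b + c = 8
  a + b + c = 14
  9a + 3b + c = 68
Solving the system yields a = 6, b = 3, c = 5.
So g(u) = 6u^2 + 3u + 5.
Then g(6) = 239.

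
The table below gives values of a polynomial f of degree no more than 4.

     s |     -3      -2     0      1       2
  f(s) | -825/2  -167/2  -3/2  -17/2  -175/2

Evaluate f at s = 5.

Using the Lagrange interpolation formula with nodes -3, -2, 0, 1, 2:
  L_0(s) = (s + 2)s(s - 1)(s - 2) / 60
  L_1(s) = (s + 3)s(s - 1)(s - 2) / -24
  L_2(s) = (s + 3)(s + 2)(s - 1)(s - 2) / 12
  L_3(s) = (s + 3)(s + 2)s(s - 2) / -12
  L_4(s) = (s + 3)(s + 2)s(s - 1) / 40
Then f(s) = -825/2·L_0(s) - 167/2·L_1(s) - 3/2·L_2(s) - 17/2·L_3(s) - 175/2·L_4(s).
Expanding and collecting terms gives f(s) = -5s^4 - s^2 - s - 3/2.
Evaluating at s = 5: f(5) = -6313/2.

-6313/2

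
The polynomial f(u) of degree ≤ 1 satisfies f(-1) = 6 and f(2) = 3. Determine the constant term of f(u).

Write f(u) = au + b. Substituting each data point gives a linear system:
  -a + b = 6
  2a + b = 3
Solving the system yields a = -1, b = 5.
So f(u) = -u + 5.
The constant term is 5.

5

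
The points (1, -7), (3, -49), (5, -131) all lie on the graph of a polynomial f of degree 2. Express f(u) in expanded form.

f(u) = -5u^2 - u - 1

Using the Lagrange interpolation formula with nodes 1, 3, 5:
  L_0(u) = (u - 3)(u - 5) / 8
  L_1(u) = (u - 1)(u - 5) / -4
  L_2(u) = (u - 1)(u - 3) / 8
Then f(u) = -7·L_0(u) - 49·L_1(u) - 131·L_2(u).
Expanding and collecting terms gives f(u) = -5u² - u - 1.
Check: f(5) = -131. ✓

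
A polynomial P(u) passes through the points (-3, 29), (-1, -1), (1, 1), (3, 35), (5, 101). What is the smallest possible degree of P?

Forward differences of the values at u = -3, -1, 1, 3, 5:
  P  : 29  -1  1  35  101
  Δ  : -30  2  34  66
  Δ^2: 32  32  32
  Δ^3: 0  0
  Δ^4: 0
The second differences are constant (32) and nonzero, while all higher differences vanish, so the minimal degree is 2.

2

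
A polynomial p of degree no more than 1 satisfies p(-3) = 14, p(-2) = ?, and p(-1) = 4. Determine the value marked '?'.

The 2 known points determine the degree-1 polynomial uniquely.
Write p(u) = au + b. Substituting each data point gives a linear system:
  -3a + b = 14
  -a + b = 4
Solving the system yields a = -5, b = -1.
So p(u) = -5u - 1.
Then p(-2) = 9.

9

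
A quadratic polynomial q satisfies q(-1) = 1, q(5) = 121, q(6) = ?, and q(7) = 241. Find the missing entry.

The 3 known points determine the degree-2 polynomial uniquely.
Write q(t) = at^2 + bt + c. Substituting each data point gives a linear system:
  a - b + c = 1
  25a + 5b + c = 121
  49a + 7b + c = 241
Solving the system yields a = 5, b = 0, c = -4.
So q(t) = 5t^2 - 4.
Then q(6) = 176.

176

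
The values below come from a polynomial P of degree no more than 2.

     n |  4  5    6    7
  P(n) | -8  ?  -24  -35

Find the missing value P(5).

-15

The 3 known points determine the degree-2 polynomial uniquely.
Write P(n) = an^2 + bn + c. Substituting each data point gives a linear system:
  16a + 4b + c = -8
  36a + 6b + c = -24
  49a + 7b + c = -35
Solving the system yields a = -1, b = 2, c = 0.
So P(n) = -n^2 + 2n.
Then P(5) = -15.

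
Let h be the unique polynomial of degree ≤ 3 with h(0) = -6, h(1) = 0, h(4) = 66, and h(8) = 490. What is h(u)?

Using the Lagrange interpolation formula with nodes 0, 1, 4, 8:
  L_0(u) = (u - 1)(u - 4)(u - 8) / -32
  L_1(u) = u(u - 4)(u - 8) / 21
  L_2(u) = u(u - 1)(u - 8) / -48
  L_3(u) = u(u - 1)(u - 4) / 224
Then h(u) = -6·L_0(u) + 0·L_1(u) + 66·L_2(u) + 490·L_3(u).
Expanding and collecting terms gives h(u) = u^3 - u^2 + 6u - 6.
Check: h(4) = 66. ✓

h(u) = u^3 - u^2 + 6u - 6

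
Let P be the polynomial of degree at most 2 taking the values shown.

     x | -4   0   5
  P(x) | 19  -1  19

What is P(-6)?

41

Using the Lagrange interpolation formula with nodes -4, 0, 5:
  L_0(x) = x(x - 5) / 36
  L_1(x) = (x + 4)(x - 5) / -20
  L_2(x) = (x + 4)x / 45
Then P(x) = 19·L_0(x) - 1·L_1(x) + 19·L_2(x).
Expanding and collecting terms gives P(x) = x^2 - x - 1.
Evaluating at x = -6: P(-6) = 41.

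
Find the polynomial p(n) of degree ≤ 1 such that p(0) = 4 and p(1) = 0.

Using the Lagrange interpolation formula with nodes 0, 1:
  L_0(n) = (n - 1) / -1
  L_1(n) = n / 1
Then p(n) = 4·L_0(n) + 0·L_1(n).
Expanding and collecting terms gives p(n) = -4n + 4.
Check: p(0) = 4. ✓

p(n) = -4n + 4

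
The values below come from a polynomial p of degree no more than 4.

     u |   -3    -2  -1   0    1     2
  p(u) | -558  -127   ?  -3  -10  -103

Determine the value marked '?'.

On equispaced nodes a degree-4 polynomial has vanishing fifth forward difference, so
  - p(-3) + 5·p(-2) - 10·p(-1) + 10·p(0) - 5·p(1) + p(2) = 0.
Substituting the known values and solving for p(-1):
  -10·p(-1) = 160
  p(-1) = -16.

-16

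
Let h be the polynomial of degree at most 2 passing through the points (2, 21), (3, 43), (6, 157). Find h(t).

h(t) = 4t^2 + 2t + 1

Write h(t) = at^2 + bt + c. Substituting each data point gives a linear system:
  4a + 2b + c = 21
  9a + 3b + c = 43
  36a + 6b + c = 157
Solving the system yields a = 4, b = 2, c = 1.
So h(t) = 4t^2 + 2t + 1.
Check: h(3) = 43. ✓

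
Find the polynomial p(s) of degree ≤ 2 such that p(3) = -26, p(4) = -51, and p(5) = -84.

p(s) = -4s^2 + 3s + 1

Using the Lagrange interpolation formula with nodes 3, 4, 5:
  L_0(s) = (s - 4)(s - 5) / 2
  L_1(s) = (s - 3)(s - 5) / -1
  L_2(s) = (s - 3)(s - 4) / 2
Then p(s) = -26·L_0(s) - 51·L_1(s) - 84·L_2(s).
Expanding and collecting terms gives p(s) = -4s^2 + 3s + 1.
Check: p(4) = -51. ✓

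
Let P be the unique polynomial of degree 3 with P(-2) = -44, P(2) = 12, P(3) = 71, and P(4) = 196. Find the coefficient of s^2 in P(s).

-3

Write P(s) = as^3 + bs^2 + cs + d. Substituting each data point gives a linear system:
  -8a + 4b - 2c + d = -44
  8a + 4b + 2c + d = 12
  27a + 9b + 3c + d = 71
  64a + 16b + 4c + d = 196
Solving the system yields a = 4, b = -3, c = -2, d = -4.
So P(s) = 4s^3 - 3s^2 - 2s - 4.
The coefficient of s^2 is -3.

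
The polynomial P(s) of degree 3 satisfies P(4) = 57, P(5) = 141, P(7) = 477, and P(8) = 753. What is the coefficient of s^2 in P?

-4

Write P(s) = as^3 + bs^2 + cs + d. Substituting each data point gives a linear system:
  64a + 16b + 4c + d = 57
  125a + 25b + 5c + d = 141
  343a + 49b + 7c + d = 477
  512a + 64b + 8c + d = 753
Solving the system yields a = 2, b = -4, c = -2, d = 1.
So P(s) = 2s^3 - 4s^2 - 2s + 1.
The coefficient of s^2 is -4.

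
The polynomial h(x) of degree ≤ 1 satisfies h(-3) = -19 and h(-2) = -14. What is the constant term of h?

Write h(x) = ax + b. Substituting each data point gives a linear system:
  -3a + b = -19
  -2a + b = -14
Solving the system yields a = 5, b = -4.
So h(x) = 5x - 4.
The constant term is -4.

-4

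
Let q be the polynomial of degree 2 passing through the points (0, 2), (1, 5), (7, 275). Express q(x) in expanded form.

Write q(x) = ax^2 + bx + c. Substituting each data point gives a linear system:
  c = 2
  a + b + c = 5
  49a + 7b + c = 275
Solving the system yields a = 6, b = -3, c = 2.
So q(x) = 6x² - 3x + 2.
Check: q(0) = 2. ✓

q(x) = 6x^2 - 3x + 2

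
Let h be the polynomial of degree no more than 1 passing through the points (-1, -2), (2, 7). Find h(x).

h(x) = 3x + 1

Using the Lagrange interpolation formula with nodes -1, 2:
  L_0(x) = (x - 2) / -3
  L_1(x) = (x + 1) / 3
Then h(x) = -2·L_0(x) + 7·L_1(x).
Expanding and collecting terms gives h(x) = 3x + 1.
Check: h(2) = 7. ✓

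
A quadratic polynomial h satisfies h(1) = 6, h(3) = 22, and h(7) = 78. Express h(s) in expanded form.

h(s) = s^2 + 4s + 1

Write h(s) = as^2 + bs + c. Substituting each data point gives a linear system:
  a + b + c = 6
  9a + 3b + c = 22
  49a + 7b + c = 78
Solving the system yields a = 1, b = 4, c = 1.
So h(s) = s^2 + 4s + 1.
Check: h(3) = 22. ✓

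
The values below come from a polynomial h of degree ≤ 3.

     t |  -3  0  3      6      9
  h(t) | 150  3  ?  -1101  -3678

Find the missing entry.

-144

On equispaced nodes a degree-3 polynomial has vanishing fourth forward difference, so
  h(-3) - 4·h(0) + 6·h(3) - 4·h(6) + h(9) = 0.
Substituting the known values and solving for h(3):
  6·h(3) = -864
  h(3) = -144.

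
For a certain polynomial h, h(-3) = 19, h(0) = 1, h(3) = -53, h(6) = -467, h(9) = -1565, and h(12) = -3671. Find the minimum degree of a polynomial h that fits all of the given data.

Forward differences of the values at u = -3, 0, 3, 6, 9, 12:
  h  : 19  1  -53  -467  -1565  -3671
  Δ  : -18  -54  -414  -1098  -2106
  Δ^2: -36  -360  -684  -1008
  Δ^3: -324  -324  -324
  Δ^4: 0  0
  Δ^5: 0
The third differences are constant (-324) and nonzero, while all higher differences vanish, so the minimal degree is 3.

3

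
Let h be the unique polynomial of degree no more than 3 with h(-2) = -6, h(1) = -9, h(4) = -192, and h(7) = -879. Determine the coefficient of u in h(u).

1

Write h(u) = au^3 + bu^2 + cu + d. Substituting each data point gives a linear system:
  -8a + 4b - 2c + d = -6
  a + b + c + d = -9
  64a + 16b + 4c + d = -192
  343a + 49b + 7c + d = -879
Solving the system yields a = -2, b = -4, c = 1, d = -4.
So h(u) = -2u³ - 4u² + u - 4.
The coefficient of u is 1.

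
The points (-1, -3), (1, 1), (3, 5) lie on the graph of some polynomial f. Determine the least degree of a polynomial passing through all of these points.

Forward differences of the values at t = -1, 1, 3:
  f  : -3  1  5
  Δ  : 4  4
  Δ^2: 0
The first differences are constant (4) and nonzero, while all higher differences vanish, so the minimal degree is 1.

1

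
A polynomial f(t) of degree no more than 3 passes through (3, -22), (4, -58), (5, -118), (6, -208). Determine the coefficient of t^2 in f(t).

0

Write f(t) = at^3 + bt^2 + ct + d. Substituting each data point gives a linear system:
  27a + 9b + 3c + d = -22
  64a + 16b + 4c + d = -58
  125a + 25b + 5c + d = -118
  216a + 36b + 6c + d = -208
Solving the system yields a = -1, b = 0, c = 1, d = 2.
So f(t) = -t³ + t + 2.
The coefficient of t^2 is 0.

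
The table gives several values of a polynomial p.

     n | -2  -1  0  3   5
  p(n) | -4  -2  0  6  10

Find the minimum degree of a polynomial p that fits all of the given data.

Divided differences on the nodes -2, -1, 0, 3, 5:
  order 0: -4  -2  0  6  10
  order 1: 2  2  2  2
  order 2: 0  0  0
  order 3: 0  0
  order 4: 0
The order-1 divided differences are all 2 (nonzero) and every higher order vanishes, so the data lies on a polynomial of degree exactly 1.

1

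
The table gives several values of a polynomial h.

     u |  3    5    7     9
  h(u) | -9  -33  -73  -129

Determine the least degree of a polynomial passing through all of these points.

2

Forward differences of the values at u = 3, 5, 7, 9:
  h  : -9  -33  -73  -129
  Δ  : -24  -40  -56
  Δ^2: -16  -16
  Δ^3: 0
The second differences are constant (-16) and nonzero, while all higher differences vanish, so the minimal degree is 2.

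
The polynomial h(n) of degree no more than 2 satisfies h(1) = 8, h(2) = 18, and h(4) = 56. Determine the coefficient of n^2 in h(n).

3

Write h(n) = an^2 + bn + c. Substituting each data point gives a linear system:
  a + b + c = 8
  4a + 2b + c = 18
  16a + 4b + c = 56
Solving the system yields a = 3, b = 1, c = 4.
So h(n) = 3n^2 + n + 4.
The leading coefficient is 3.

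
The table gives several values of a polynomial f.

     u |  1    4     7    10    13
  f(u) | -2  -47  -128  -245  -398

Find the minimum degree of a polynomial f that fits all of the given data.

2

Forward differences of the values at u = 1, 4, 7, 10, 13:
  f  : -2  -47  -128  -245  -398
  Δ  : -45  -81  -117  -153
  Δ^2: -36  -36  -36
  Δ^3: 0  0
  Δ^4: 0
The second differences are constant (-36) and nonzero, while all higher differences vanish, so the minimal degree is 2.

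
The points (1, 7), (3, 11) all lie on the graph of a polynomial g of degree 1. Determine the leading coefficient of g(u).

Write g(u) = au + b. Substituting each data point gives a linear system:
  a + b = 7
  3a + b = 11
Solving the system yields a = 2, b = 5.
So g(u) = 2u + 5.
The leading coefficient is 2.

2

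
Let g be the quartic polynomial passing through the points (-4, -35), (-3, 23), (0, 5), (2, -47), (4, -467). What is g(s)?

g(s) = -s^4 - 3s^3 - 6s + 5

Using the Lagrange interpolation formula with nodes -4, -3, 0, 2, 4:
  L_0(s) = (s + 3)s(s - 2)(s - 4) / 192
  L_1(s) = (s + 4)s(s - 2)(s - 4) / -105
  L_2(s) = (s + 4)(s + 3)(s - 2)(s - 4) / 96
  L_3(s) = (s + 4)(s + 3)s(s - 4) / -120
  L_4(s) = (s + 4)(s + 3)s(s - 2) / 448
Then g(s) = -35·L_0(s) + 23·L_1(s) + 5·L_2(s) - 47·L_3(s) - 467·L_4(s).
Expanding and collecting terms gives g(s) = -s⁴ - 3s³ - 6s + 5.
Check: g(2) = -47. ✓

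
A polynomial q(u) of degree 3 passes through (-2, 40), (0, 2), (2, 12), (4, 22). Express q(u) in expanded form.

q(u) = -u^3 + 6u^2 - 3u + 2

Write q(u) = au^3 + bu^2 + cu + d. Substituting each data point gives a linear system:
  -8a + 4b - 2c + d = 40
  d = 2
  8a + 4b + 2c + d = 12
  64a + 16b + 4c + d = 22
Solving the system yields a = -1, b = 6, c = -3, d = 2.
So q(u) = -u^3 + 6u^2 - 3u + 2.
Check: q(2) = 12. ✓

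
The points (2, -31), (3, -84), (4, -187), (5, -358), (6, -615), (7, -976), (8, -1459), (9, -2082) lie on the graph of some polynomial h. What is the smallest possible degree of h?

3

Forward differences of the values at s = 2, 3, 4, 5, 6, 7, 8, 9:
  h  : -31  -84  -187  -358  -615  -976  -1459  -2082
  Δ  : -53  -103  -171  -257  -361  -483  -623
  Δ^2: -50  -68  -86  -104  -122  -140
  Δ^3: -18  -18  -18  -18  -18
  Δ^4: 0  0  0  0
  Δ^5: 0  0  0
  Δ^6: 0  0
  Δ^7: 0
The third differences are constant (-18) and nonzero, while all higher differences vanish, so the minimal degree is 3.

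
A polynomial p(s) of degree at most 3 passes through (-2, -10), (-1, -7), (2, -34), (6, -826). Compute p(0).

2

Write p(s) = as^3 + bs^2 + cs + d. Substituting each data point gives a linear system:
  -8a + 4b - 2c + d = -10
  -a + b - c + d = -7
  8a + 4b + 2c + d = -34
  216a + 36b + 6c + d = -826
Solving the system yields a = -3, b = -6, c = 6, d = 2.
So p(s) = -3s³ - 6s² + 6s + 2.
Then p(0) = 2.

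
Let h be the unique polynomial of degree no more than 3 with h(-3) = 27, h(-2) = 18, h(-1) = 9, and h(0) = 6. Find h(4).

174

Using the Lagrange interpolation formula with nodes -3, -2, -1, 0:
  L_0(x) = (x + 2)(x + 1)x / -6
  L_1(x) = (x + 3)(x + 1)x / 2
  L_2(x) = (x + 3)(x + 2)x / -2
  L_3(x) = (x + 3)(x + 2)(x + 1) / 6
Then h(x) = 27·L_0(x) + 18·L_1(x) + 9·L_2(x) + 6·L_3(x).
Expanding and collecting terms gives h(x) = x^3 + 6x^2 + 2x + 6.
Evaluating at x = 4: h(4) = 174.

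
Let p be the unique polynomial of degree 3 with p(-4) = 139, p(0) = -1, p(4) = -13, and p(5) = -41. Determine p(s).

Using the Lagrange interpolation formula with nodes -4, 0, 4, 5:
  L_0(s) = s(s - 4)(s - 5) / -288
  L_1(s) = (s + 4)(s - 4)(s - 5) / 80
  L_2(s) = (s + 4)s(s - 5) / -32
  L_3(s) = (s + 4)s(s - 4) / 45
Then p(s) = 139·L_0(s) - 1·L_1(s) - 13·L_2(s) - 41·L_3(s).
Expanding and collecting terms gives p(s) = -s^3 + 4s^2 - 3s - 1.
Check: p(-4) = 139. ✓

p(s) = -s^3 + 4s^2 - 3s - 1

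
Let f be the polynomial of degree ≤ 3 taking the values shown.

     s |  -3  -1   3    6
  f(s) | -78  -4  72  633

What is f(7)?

Using the Lagrange interpolation formula with nodes -3, -1, 3, 6:
  L_0(s) = (s + 1)(s - 3)(s - 6) / -108
  L_1(s) = (s + 3)(s - 3)(s - 6) / 56
  L_2(s) = (s + 3)(s + 1)(s - 6) / -72
  L_3(s) = (s + 3)(s + 1)(s - 3) / 189
Then f(s) = -78·L_0(s) - 4·L_1(s) + 72·L_2(s) + 633·L_3(s).
Expanding and collecting terms gives f(s) = 3s^3 - 2s - 3.
Evaluating at s = 7: f(7) = 1012.

1012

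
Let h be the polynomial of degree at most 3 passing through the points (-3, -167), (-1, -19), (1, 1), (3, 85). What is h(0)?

-5

Using the Lagrange interpolation formula with nodes -3, -1, 1, 3:
  L_0(t) = (t + 1)(t - 1)(t - 3) / -48
  L_1(t) = (t + 3)(t - 1)(t - 3) / 16
  L_2(t) = (t + 3)(t + 1)(t - 3) / -16
  L_3(t) = (t + 3)(t + 1)(t - 1) / 48
Then h(t) = -167·L_0(t) - 19·L_1(t) + 1·L_2(t) + 85·L_3(t).
Expanding and collecting terms gives h(t) = 4t^3 - 4t^2 + 6t - 5.
Evaluating at t = 0: h(0) = -5.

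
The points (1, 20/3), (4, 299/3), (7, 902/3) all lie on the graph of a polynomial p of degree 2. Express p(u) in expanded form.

p(u) = 6u^2 + u - 1/3

Using the Lagrange interpolation formula with nodes 1, 4, 7:
  L_0(u) = (u - 4)(u - 7) / 18
  L_1(u) = (u - 1)(u - 7) / -9
  L_2(u) = (u - 1)(u - 4) / 18
Then p(u) = 20/3·L_0(u) + 299/3·L_1(u) + 902/3·L_2(u).
Expanding and collecting terms gives p(u) = 6u² + u - 1/3.
Check: p(1) = 20/3. ✓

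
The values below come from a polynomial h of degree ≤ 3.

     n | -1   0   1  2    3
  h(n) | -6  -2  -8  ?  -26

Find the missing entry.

On equispaced nodes a degree-3 polynomial has vanishing fourth forward difference, so
  h(-1) - 4·h(0) + 6·h(1) - 4·h(2) + h(3) = 0.
Substituting the known values and solving for h(2):
  -4·h(2) = 72
  h(2) = -18.

-18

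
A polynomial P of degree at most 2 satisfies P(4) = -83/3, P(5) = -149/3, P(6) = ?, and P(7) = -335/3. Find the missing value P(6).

On equispaced nodes a degree-2 polynomial has vanishing third forward difference, so
  - P(4) + 3·P(5) - 3·P(6) + P(7) = 0.
Substituting the known values and solving for P(6):
  -3·P(6) = 233
  P(6) = -233/3.

-233/3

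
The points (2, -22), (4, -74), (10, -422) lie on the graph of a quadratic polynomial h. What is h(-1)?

-4

Write h(x) = ax^2 + bx + c. Substituting each data point gives a linear system:
  4a + 2b + c = -22
  16a + 4b + c = -74
  100a + 10b + c = -422
Solving the system yields a = -4, b = -2, c = -2.
So h(x) = -4x² - 2x - 2.
Then h(-1) = -4.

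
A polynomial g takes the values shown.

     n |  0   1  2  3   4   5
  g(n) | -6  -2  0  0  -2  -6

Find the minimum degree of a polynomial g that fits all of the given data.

2

Forward differences of the values at n = 0, 1, 2, 3, 4, 5:
  g  : -6  -2  0  0  -2  -6
  Δ  : 4  2  0  -2  -4
  Δ^2: -2  -2  -2  -2
  Δ^3: 0  0  0
  Δ^4: 0  0
  Δ^5: 0
The second differences are constant (-2) and nonzero, while all higher differences vanish, so the minimal degree is 2.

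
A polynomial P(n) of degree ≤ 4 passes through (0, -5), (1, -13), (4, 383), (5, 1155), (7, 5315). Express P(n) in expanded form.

Write P(n) = an^4 + bn^3 + cn^2 + dn + e. Substituting each data point gives a linear system:
  e = -5
  a + b + c + d + e = -13
  256a + 64b + 16c + 4d + e = 383
  625a + 125b + 25c + 5d + e = 1155
  2401a + 343b + 49c + 7d + e = 5315
Solving the system yields a = 3, b = -5, c = -3, d = -3, e = -5.
So P(n) = 3n^4 - 5n^3 - 3n^2 - 3n - 5.
Check: P(7) = 5315. ✓

P(n) = 3n^4 - 5n^3 - 3n^2 - 3n - 5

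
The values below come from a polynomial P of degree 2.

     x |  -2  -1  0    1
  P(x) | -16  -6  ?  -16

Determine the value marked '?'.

-6

The 3 known points determine the degree-2 polynomial uniquely.
Write P(x) = ax^2 + bx + c. Substituting each data point gives a linear system:
  4a - 2b + c = -16
  a - b + c = -6
  a + b + c = -16
Solving the system yields a = -5, b = -5, c = -6.
So P(x) = -5x^2 - 5x - 6.
Then P(0) = -6.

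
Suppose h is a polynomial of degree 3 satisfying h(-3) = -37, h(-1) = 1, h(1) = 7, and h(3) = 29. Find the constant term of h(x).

5

Write h(x) = ax^3 + bx^2 + cx + d. Substituting each data point gives a linear system:
  -27a + 9b - 3c + d = -37
  -a + b - c + d = 1
  a + b + c + d = 7
  27a + 9b + 3c + d = 29
Solving the system yields a = 1, b = -1, c = 2, d = 5.
So h(x) = x³ - x² + 2x + 5.
The constant term is 5.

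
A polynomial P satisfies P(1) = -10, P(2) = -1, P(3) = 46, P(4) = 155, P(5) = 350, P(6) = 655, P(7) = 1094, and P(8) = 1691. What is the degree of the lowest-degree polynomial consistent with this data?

3

Forward differences of the values at x = 1, 2, 3, 4, 5, 6, 7, 8:
  P  : -10  -1  46  155  350  655  1094  1691
  Δ  : 9  47  109  195  305  439  597
  Δ^2: 38  62  86  110  134  158
  Δ^3: 24  24  24  24  24
  Δ^4: 0  0  0  0
  Δ^5: 0  0  0
  Δ^6: 0  0
  Δ^7: 0
The third differences are constant (24) and nonzero, while all higher differences vanish, so the minimal degree is 3.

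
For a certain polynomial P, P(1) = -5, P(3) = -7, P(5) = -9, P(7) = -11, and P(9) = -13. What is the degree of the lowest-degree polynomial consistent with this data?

Forward differences of the values at t = 1, 3, 5, 7, 9:
  P  : -5  -7  -9  -11  -13
  Δ  : -2  -2  -2  -2
  Δ^2: 0  0  0
  Δ^3: 0  0
  Δ^4: 0
The first differences are constant (-2) and nonzero, while all higher differences vanish, so the minimal degree is 1.

1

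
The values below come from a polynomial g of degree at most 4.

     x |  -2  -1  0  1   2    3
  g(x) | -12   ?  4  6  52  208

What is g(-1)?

The 5 known points determine the degree-4 polynomial uniquely.
Write g(x) = ax^4 + bx^3 + cx^2 + dx + e. Substituting each data point gives a linear system:
  16a - 8b + 4c - 2d + e = -12
  e = 4
  a + b + c + d + e = 6
  16a + 8b + 4c + 2d + e = 52
  81a + 27b + 9c + 3d + e = 208
Solving the system yields a = 1, b = 5, c = 0, d = -4, e = 4.
So g(x) = x⁴ + 5x³ - 4x + 4.
Then g(-1) = 4.

4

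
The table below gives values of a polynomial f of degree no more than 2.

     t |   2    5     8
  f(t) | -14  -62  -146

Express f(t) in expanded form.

Write f(t) = at^2 + bt + c. Substituting each data point gives a linear system:
  4a + 2b + c = -14
  25a + 5b + c = -62
  64a + 8b + c = -146
Solving the system yields a = -2, b = -2, c = -2.
So f(t) = -2t^2 - 2t - 2.
Check: f(8) = -146. ✓

f(t) = -2t^2 - 2t - 2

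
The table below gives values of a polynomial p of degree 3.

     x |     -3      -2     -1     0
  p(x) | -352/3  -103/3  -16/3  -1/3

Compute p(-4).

-853/3

Forward differences of the values at x = -3, -2, -1, 0:
  p  : -352/3  -103/3  -16/3  -1/3
  Δ  : 83  29  5
  Δ^2: -54  -24
  Δ^3: 30
The third differences are constant, confirming degree 3.
Interpolating (Newton forward form) and evaluating at x = -4 gives p(-4) = -853/3.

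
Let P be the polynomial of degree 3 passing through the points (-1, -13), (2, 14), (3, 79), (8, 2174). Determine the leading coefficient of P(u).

5

Write P(u) = au^3 + bu^2 + cu + d. Substituting each data point gives a linear system:
  -a + b - c + d = -13
  8a + 4b + 2c + d = 14
  27a + 9b + 3c + d = 79
  512a + 64b + 8c + d = 2174
Solving the system yields a = 5, b = -6, c = 0, d = -2.
So P(u) = 5u^3 - 6u^2 - 2.
The leading coefficient is 5.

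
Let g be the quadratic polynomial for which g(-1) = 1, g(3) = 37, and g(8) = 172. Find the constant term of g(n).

4

Write g(n) = an^2 + bn + c. Substituting each data point gives a linear system:
  a - b + c = 1
  9a + 3b + c = 37
  64a + 8b + c = 172
Solving the system yields a = 2, b = 5, c = 4.
So g(n) = 2n² + 5n + 4.
The constant term is 4.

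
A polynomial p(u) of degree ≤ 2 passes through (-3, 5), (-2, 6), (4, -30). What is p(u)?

p(u) = -u^2 - 4u + 2

Write p(u) = au^2 + bu + c. Substituting each data point gives a linear system:
  9a - 3b + c = 5
  4a - 2b + c = 6
  16a + 4b + c = -30
Solving the system yields a = -1, b = -4, c = 2.
So p(u) = -u² - 4u + 2.
Check: p(-3) = 5. ✓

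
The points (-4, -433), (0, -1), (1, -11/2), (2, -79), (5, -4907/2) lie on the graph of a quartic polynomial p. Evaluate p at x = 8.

-14737

Write p(x) = ax^4 + bx^3 + cx^2 + dx + e. Substituting each data point gives a linear system:
  256a - 64b + 16c - 4d + e = -433
  e = -1
  a + b + c + d + e = -11/2
  16a + 8b + 4c + 2d + e = -79
  625a + 125b + 25c + 5d + e = -4907/2
Solving the system yields a = -3, b = -5, c = 3/2, d = 2, e = -1.
So p(x) = -3x^4 - 5x^3 + (3/2)x^2 + 2x - 1.
Then p(8) = -14737.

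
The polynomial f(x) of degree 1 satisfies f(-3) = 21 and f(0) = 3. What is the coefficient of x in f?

-6

Write f(x) = ax + b. Substituting each data point gives a linear system:
  -3a + b = 21
  b = 3
Solving the system yields a = -6, b = 3.
So f(x) = -6x + 3.
The leading coefficient is -6.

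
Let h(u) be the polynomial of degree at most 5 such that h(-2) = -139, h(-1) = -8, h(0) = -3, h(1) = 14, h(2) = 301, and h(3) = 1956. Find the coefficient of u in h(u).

2

Write h(u) = au^5 + bu^4 + cu^3 + du^2 + eu + k. Substituting each data point gives a linear system:
  -32a + 16b - 8c + 4d - 2e + k = -139
  -a + b - c + d - e + k = -8
  k = -3
  a + b + c + d + e + k = 14
  32a + 16b + 8c + 4d + 2e + k = 301
  243a + 81b + 27c + 9d + 3e + k = 1956
Solving the system yields a = 6, b = 5, c = 3, d = 1, e = 2, k = -3.
So h(u) = 6u⁵ + 5u⁴ + 3u³ + u² + 2u - 3.
The coefficient of u is 2.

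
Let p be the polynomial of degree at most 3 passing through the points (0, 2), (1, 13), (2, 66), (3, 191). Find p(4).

Write p(s) = as^3 + bs^2 + cs + d. Substituting each data point gives a linear system:
  d = 2
  a + b + c + d = 13
  8a + 4b + 2c + d = 66
  27a + 9b + 3c + d = 191
Solving the system yields a = 5, b = 6, c = 0, d = 2.
So p(s) = 5s^3 + 6s^2 + 2.
Then p(4) = 418.

418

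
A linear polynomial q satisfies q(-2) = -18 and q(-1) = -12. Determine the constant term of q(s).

-6

Write q(s) = as + b. Substituting each data point gives a linear system:
  -2a + b = -18
  -a + b = -12
Solving the system yields a = 6, b = -6.
So q(s) = 6s - 6.
The constant term is -6.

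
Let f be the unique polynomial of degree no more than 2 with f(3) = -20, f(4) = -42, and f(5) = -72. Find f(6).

-110

Write f(n) = an^2 + bn + c. Substituting each data point gives a linear system:
  9a + 3b + c = -20
  16a + 4b + c = -42
  25a + 5b + c = -72
Solving the system yields a = -4, b = 6, c = -2.
So f(n) = -4n^2 + 6n - 2.
Then f(6) = -110.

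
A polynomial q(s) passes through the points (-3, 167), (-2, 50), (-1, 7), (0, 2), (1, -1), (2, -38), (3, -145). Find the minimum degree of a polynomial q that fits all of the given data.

3

Forward differences of the values at s = -3, -2, -1, 0, 1, 2, 3:
  q  : 167  50  7  2  -1  -38  -145
  Δ  : -117  -43  -5  -3  -37  -107
  Δ^2: 74  38  2  -34  -70
  Δ^3: -36  -36  -36  -36
  Δ^4: 0  0  0
  Δ^5: 0  0
  Δ^6: 0
The third differences are constant (-36) and nonzero, while all higher differences vanish, so the minimal degree is 3.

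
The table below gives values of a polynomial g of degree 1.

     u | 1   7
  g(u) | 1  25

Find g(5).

Write g(u) = au + b. Substituting each data point gives a linear system:
  a + b = 1
  7a + b = 25
Solving the system yields a = 4, b = -3.
So g(u) = 4u - 3.
Then g(5) = 17.

17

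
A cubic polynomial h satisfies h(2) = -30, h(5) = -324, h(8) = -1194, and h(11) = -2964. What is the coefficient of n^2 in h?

-2

Write h(n) = an^3 + bn^2 + cn + d. Substituting each data point gives a linear system:
  8a + 4b + 2c + d = -30
  125a + 25b + 5c + d = -324
  512a + 64b + 8c + d = -1194
  1331a + 121b + 11c + d = -2964
Solving the system yields a = -2, b = -2, c = -6, d = 6.
So h(n) = -2n^3 - 2n^2 - 6n + 6.
The coefficient of n^2 is -2.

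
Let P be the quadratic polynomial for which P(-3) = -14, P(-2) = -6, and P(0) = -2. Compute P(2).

Using the Lagrange interpolation formula with nodes -3, -2, 0:
  L_0(n) = (n + 2)n / 3
  L_1(n) = (n + 3)n / -2
  L_2(n) = (n + 3)(n + 2) / 6
Then P(n) = -14·L_0(n) - 6·L_1(n) - 2·L_2(n).
Expanding and collecting terms gives P(n) = -2n² - 2n - 2.
Evaluating at n = 2: P(2) = -14.

-14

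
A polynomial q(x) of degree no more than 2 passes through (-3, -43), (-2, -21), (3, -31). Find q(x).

q(x) = -4x^2 + 2x - 1

Using the Lagrange interpolation formula with nodes -3, -2, 3:
  L_0(x) = (x + 2)(x - 3) / 6
  L_1(x) = (x + 3)(x - 3) / -5
  L_2(x) = (x + 3)(x + 2) / 30
Then q(x) = -43·L_0(x) - 21·L_1(x) - 31·L_2(x).
Expanding and collecting terms gives q(x) = -4x^2 + 2x - 1.
Check: q(-2) = -21. ✓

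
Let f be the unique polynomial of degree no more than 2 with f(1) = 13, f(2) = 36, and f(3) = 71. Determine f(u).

f(u) = 6u^2 + 5u + 2

Write f(u) = au^2 + bu + c. Substituting each data point gives a linear system:
  a + b + c = 13
  4a + 2b + c = 36
  9a + 3b + c = 71
Solving the system yields a = 6, b = 5, c = 2.
So f(u) = 6u^2 + 5u + 2.
Check: f(3) = 71. ✓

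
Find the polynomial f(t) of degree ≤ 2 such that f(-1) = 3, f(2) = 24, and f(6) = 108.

f(t) = 2t^2 + 5t + 6

Write f(t) = at^2 + bt + c. Substituting each data point gives a linear system:
  a - b + c = 3
  4a + 2b + c = 24
  36a + 6b + c = 108
Solving the system yields a = 2, b = 5, c = 6.
So f(t) = 2t² + 5t + 6.
Check: f(2) = 24. ✓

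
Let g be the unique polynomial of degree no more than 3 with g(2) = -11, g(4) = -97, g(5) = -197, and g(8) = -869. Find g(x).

g(x) = -2x^3 + 3x^2 - 5x + 3

Using the Lagrange interpolation formula with nodes 2, 4, 5, 8:
  L_0(x) = (x - 4)(x - 5)(x - 8) / -36
  L_1(x) = (x - 2)(x - 5)(x - 8) / 8
  L_2(x) = (x - 2)(x - 4)(x - 8) / -9
  L_3(x) = (x - 2)(x - 4)(x - 5) / 72
Then g(x) = -11·L_0(x) - 97·L_1(x) - 197·L_2(x) - 869·L_3(x).
Expanding and collecting terms gives g(x) = -2x^3 + 3x^2 - 5x + 3.
Check: g(2) = -11. ✓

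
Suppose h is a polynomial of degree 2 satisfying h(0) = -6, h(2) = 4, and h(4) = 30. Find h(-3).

9

Write h(x) = ax^2 + bx + c. Substituting each data point gives a linear system:
  c = -6
  4a + 2b + c = 4
  16a + 4b + c = 30
Solving the system yields a = 2, b = 1, c = -6.
So h(x) = 2x^2 + x - 6.
Then h(-3) = 9.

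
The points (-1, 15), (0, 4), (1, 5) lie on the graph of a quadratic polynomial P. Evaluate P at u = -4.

120

Write P(u) = au^2 + bu + c. Substituting each data point gives a linear system:
  a - b + c = 15
  c = 4
  a + b + c = 5
Solving the system yields a = 6, b = -5, c = 4.
So P(u) = 6u^2 - 5u + 4.
Then P(-4) = 120.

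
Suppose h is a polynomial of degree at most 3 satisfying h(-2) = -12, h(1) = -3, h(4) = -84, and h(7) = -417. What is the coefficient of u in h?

4

Write h(u) = au^3 + bu^2 + cu + d. Substituting each data point gives a linear system:
  -8a + 4b - 2c + d = -12
  a + b + c + d = -3
  64a + 16b + 4c + d = -84
  343a + 49b + 7c + d = -417
Solving the system yields a = -1, b = -2, c = 4, d = -4.
So h(u) = -u^3 - 2u^2 + 4u - 4.
The coefficient of u is 4.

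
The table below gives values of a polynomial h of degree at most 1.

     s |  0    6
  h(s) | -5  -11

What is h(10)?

-15

Using the Lagrange interpolation formula with nodes 0, 6:
  L_0(s) = (s - 6) / -6
  L_1(s) = s / 6
Then h(s) = -5·L_0(s) - 11·L_1(s).
Expanding and collecting terms gives h(s) = -s - 5.
Evaluating at s = 10: h(10) = -15.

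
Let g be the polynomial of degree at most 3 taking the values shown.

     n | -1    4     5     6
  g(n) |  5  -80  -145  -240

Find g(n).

Using the Lagrange interpolation formula with nodes -1, 4, 5, 6:
  L_0(n) = (n - 4)(n - 5)(n - 6) / -210
  L_1(n) = (n + 1)(n - 5)(n - 6) / 10
  L_2(n) = (n + 1)(n - 4)(n - 6) / -6
  L_3(n) = (n + 1)(n - 4)(n - 5) / 14
Then g(n) = 5·L_0(n) - 80·L_1(n) - 145·L_2(n) - 240·L_3(n).
Expanding and collecting terms gives g(n) = -n³ - 4n.
Check: g(4) = -80. ✓

g(n) = -n^3 - 4n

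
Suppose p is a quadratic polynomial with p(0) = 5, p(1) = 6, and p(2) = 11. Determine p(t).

Write p(t) = at^2 + bt + c. Substituting each data point gives a linear system:
  c = 5
  a + b + c = 6
  4a + 2b + c = 11
Solving the system yields a = 2, b = -1, c = 5.
So p(t) = 2t^2 - t + 5.
Check: p(0) = 5. ✓

p(t) = 2t^2 - t + 5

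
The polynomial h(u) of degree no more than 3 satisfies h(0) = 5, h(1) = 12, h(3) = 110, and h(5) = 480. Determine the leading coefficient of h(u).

Write h(u) = au^3 + bu^2 + cu + d. Substituting each data point gives a linear system:
  d = 5
  a + b + c + d = 12
  27a + 9b + 3c + d = 110
  125a + 25b + 5c + d = 480
Solving the system yields a = 4, b = -2, c = 5, d = 5.
So h(u) = 4u³ - 2u² + 5u + 5.
The leading coefficient is 4.

4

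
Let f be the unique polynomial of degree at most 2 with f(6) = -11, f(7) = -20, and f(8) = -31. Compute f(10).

-59

Using the Lagrange interpolation formula with nodes 6, 7, 8:
  L_0(x) = (x - 7)(x - 8) / 2
  L_1(x) = (x - 6)(x - 8) / -1
  L_2(x) = (x - 6)(x - 7) / 2
Then f(x) = -11·L_0(x) - 20·L_1(x) - 31·L_2(x).
Expanding and collecting terms gives f(x) = -x² + 4x + 1.
Evaluating at x = 10: f(10) = -59.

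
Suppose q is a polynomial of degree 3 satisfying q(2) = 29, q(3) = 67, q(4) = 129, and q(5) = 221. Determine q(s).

Write q(s) = as^3 + bs^2 + cs + d. Substituting each data point gives a linear system:
  8a + 4b + 2c + d = 29
  27a + 9b + 3c + d = 67
  64a + 16b + 4c + d = 129
  125a + 25b + 5c + d = 221
Solving the system yields a = 1, b = 3, c = 4, d = 1.
So q(s) = s^3 + 3s^2 + 4s + 1.
Check: q(5) = 221. ✓

q(s) = s^3 + 3s^2 + 4s + 1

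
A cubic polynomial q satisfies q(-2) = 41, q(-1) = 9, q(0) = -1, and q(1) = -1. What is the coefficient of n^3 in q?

Write q(n) = an^3 + bn^2 + cn + d. Substituting each data point gives a linear system:
  -8a + 4b - 2c + d = 41
  -a + b - c + d = 9
  d = -1
  a + b + c + d = -1
Solving the system yields a = -2, b = 5, c = -3, d = -1.
So q(n) = -2n³ + 5n² - 3n - 1.
The leading coefficient is -2.

-2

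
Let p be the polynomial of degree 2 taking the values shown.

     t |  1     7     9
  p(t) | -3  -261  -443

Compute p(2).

Write p(t) = at^2 + bt + c. Substituting each data point gives a linear system:
  a + b + c = -3
  49a + 7b + c = -261
  81a + 9b + c = -443
Solving the system yields a = -6, b = 5, c = -2.
So p(t) = -6t^2 + 5t - 2.
Then p(2) = -16.

-16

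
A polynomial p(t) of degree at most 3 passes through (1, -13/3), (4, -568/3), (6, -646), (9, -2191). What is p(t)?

p(t) = -3t^3 - (1/3)t^2 + 3t - 4

Using the Lagrange interpolation formula with nodes 1, 4, 6, 9:
  L_0(t) = (t - 4)(t - 6)(t - 9) / -120
  L_1(t) = (t - 1)(t - 6)(t - 9) / 30
  L_2(t) = (t - 1)(t - 4)(t - 9) / -30
  L_3(t) = (t - 1)(t - 4)(t - 6) / 120
Then p(t) = -13/3·L_0(t) - 568/3·L_1(t) - 646·L_2(t) - 2191·L_3(t).
Expanding and collecting terms gives p(t) = -3t^3 - (1/3)t^2 + 3t - 4.
Check: p(6) = -646. ✓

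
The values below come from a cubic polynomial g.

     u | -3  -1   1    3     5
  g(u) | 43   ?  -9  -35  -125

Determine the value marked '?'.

1

The 4 known points determine the degree-3 polynomial uniquely.
Write g(u) = au^3 + bu^2 + cu + d. Substituting each data point gives a linear system:
  -27a + 9b - 3c + d = 43
  a + b + c + d = -9
  27a + 9b + 3c + d = -35
  125a + 25b + 5c + d = -125
Solving the system yields a = -1, b = 1, c = -4, d = -5.
So g(u) = -u^3 + u^2 - 4u - 5.
Then g(-1) = 1.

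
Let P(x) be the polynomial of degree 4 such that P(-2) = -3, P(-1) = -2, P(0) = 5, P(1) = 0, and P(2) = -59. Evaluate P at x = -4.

Using the Lagrange interpolation formula with nodes -2, -1, 0, 1, 2:
  L_0(x) = (x + 1)x(x - 1)(x - 2) / 24
  L_1(x) = (x + 2)x(x - 1)(x - 2) / -6
  L_2(x) = (x + 2)(x + 1)(x - 1)(x - 2) / 4
  L_3(x) = (x + 2)(x + 1)x(x - 2) / -6
  L_4(x) = (x + 2)(x + 1)x(x - 1) / 24
Then P(x) = -3·L_0(x) - 2·L_1(x) + 5·L_2(x) + 0·L_3(x) - 59·L_4(x).
Expanding and collecting terms gives P(x) = -x^4 - 5x^3 - 5x^2 + 6x + 5.
Evaluating at x = -4: P(-4) = -35.

-35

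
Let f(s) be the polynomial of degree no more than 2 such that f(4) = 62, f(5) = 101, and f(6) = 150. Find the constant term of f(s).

Write f(s) = as^2 + bs + c. Substituting each data point gives a linear system:
  16a + 4b + c = 62
  25a + 5b + c = 101
  36a + 6b + c = 150
Solving the system yields a = 5, b = -6, c = 6.
So f(s) = 5s^2 - 6s + 6.
The constant term is 6.

6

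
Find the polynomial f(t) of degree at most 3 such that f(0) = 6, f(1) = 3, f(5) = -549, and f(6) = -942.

f(t) = -4t^3 - 3t^2 + 4t + 6

Write f(t) = at^3 + bt^2 + ct + d. Substituting each data point gives a linear system:
  d = 6
  a + b + c + d = 3
  125a + 25b + 5c + d = -549
  216a + 36b + 6c + d = -942
Solving the system yields a = -4, b = -3, c = 4, d = 6.
So f(t) = -4t^3 - 3t^2 + 4t + 6.
Check: f(6) = -942. ✓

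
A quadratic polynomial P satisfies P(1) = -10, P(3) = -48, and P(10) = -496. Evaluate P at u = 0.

-6

Using the Lagrange interpolation formula with nodes 1, 3, 10:
  L_0(u) = (u - 3)(u - 10) / 18
  L_1(u) = (u - 1)(u - 10) / -14
  L_2(u) = (u - 1)(u - 3) / 63
Then P(u) = -10·L_0(u) - 48·L_1(u) - 496·L_2(u).
Expanding and collecting terms gives P(u) = -5u² + u - 6.
Evaluating at u = 0: P(0) = -6.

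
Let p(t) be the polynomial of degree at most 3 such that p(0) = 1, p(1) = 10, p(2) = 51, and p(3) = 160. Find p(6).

1255

Using the Lagrange interpolation formula with nodes 0, 1, 2, 3:
  L_0(t) = (t - 1)(t - 2)(t - 3) / -6
  L_1(t) = t(t - 2)(t - 3) / 2
  L_2(t) = t(t - 1)(t - 3) / -2
  L_3(t) = t(t - 1)(t - 2) / 6
Then p(t) = 1·L_0(t) + 10·L_1(t) + 51·L_2(t) + 160·L_3(t).
Expanding and collecting terms gives p(t) = 6t^3 - 2t^2 + 5t + 1.
Evaluating at t = 6: p(6) = 1255.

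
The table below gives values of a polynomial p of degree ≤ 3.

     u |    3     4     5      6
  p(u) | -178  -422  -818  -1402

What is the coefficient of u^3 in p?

-6

Write p(u) = au^3 + bu^2 + cu + d. Substituting each data point gives a linear system:
  27a + 9b + 3c + d = -178
  64a + 16b + 4c + d = -422
  125a + 25b + 5c + d = -818
  216a + 36b + 6c + d = -1402
Solving the system yields a = -6, b = -4, c = 6, d = 2.
So p(u) = -6u^3 - 4u^2 + 6u + 2.
The leading coefficient is -6.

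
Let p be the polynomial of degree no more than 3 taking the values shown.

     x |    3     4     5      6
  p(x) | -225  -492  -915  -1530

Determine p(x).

Using the Lagrange interpolation formula with nodes 3, 4, 5, 6:
  L_0(x) = (x - 4)(x - 5)(x - 6) / -6
  L_1(x) = (x - 3)(x - 5)(x - 6) / 2
  L_2(x) = (x - 3)(x - 4)(x - 6) / -2
  L_3(x) = (x - 3)(x - 4)(x - 5) / 6
Then p(x) = -225·L_0(x) - 492·L_1(x) - 915·L_2(x) - 1530·L_3(x).
Expanding and collecting terms gives p(x) = -6x^3 - 6x^2 - 3x.
Check: p(5) = -915. ✓

p(x) = -6x^3 - 6x^2 - 3x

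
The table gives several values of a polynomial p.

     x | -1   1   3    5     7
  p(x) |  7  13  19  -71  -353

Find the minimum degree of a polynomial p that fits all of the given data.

3

Forward differences of the values at x = -1, 1, 3, 5, 7:
  p  : 7  13  19  -71  -353
  Δ  : 6  6  -90  -282
  Δ^2: 0  -96  -192
  Δ^3: -96  -96
  Δ^4: 0
The third differences are constant (-96) and nonzero, while all higher differences vanish, so the minimal degree is 3.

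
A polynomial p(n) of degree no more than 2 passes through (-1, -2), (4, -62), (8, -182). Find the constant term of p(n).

Write p(n) = an^2 + bn + c. Substituting each data point gives a linear system:
  a - b + c = -2
  16a + 4b + c = -62
  64a + 8b + c = -182
Solving the system yields a = -2, b = -6, c = -6.
So p(n) = -2n² - 6n - 6.
The constant term is -6.

-6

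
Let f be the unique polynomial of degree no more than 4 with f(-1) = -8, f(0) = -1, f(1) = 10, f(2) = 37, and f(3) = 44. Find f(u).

Write f(u) = au^4 + bu^3 + cu^2 + du + e. Substituting each data point gives a linear system:
  a - b + c - d + e = -8
  e = -1
  a + b + c + d + e = 10
  16a + 8b + 4c + 2d + e = 37
  81a + 27b + 9c + 3d + e = 44
Solving the system yields a = -2, b = 6, c = 4, d = 3, e = -1.
So f(u) = -2u^4 + 6u^3 + 4u^2 + 3u - 1.
Check: f(0) = -1. ✓

f(u) = -2u^4 + 6u^3 + 4u^2 + 3u - 1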